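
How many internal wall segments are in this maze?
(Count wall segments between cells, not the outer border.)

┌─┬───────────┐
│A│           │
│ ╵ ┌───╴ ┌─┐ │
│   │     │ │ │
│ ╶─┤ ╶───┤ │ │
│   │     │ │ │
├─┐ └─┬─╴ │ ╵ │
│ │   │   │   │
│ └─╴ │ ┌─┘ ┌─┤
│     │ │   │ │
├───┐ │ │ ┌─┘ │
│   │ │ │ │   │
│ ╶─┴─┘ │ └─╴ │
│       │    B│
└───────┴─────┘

Counting internal wall segments:
Total internal walls: 36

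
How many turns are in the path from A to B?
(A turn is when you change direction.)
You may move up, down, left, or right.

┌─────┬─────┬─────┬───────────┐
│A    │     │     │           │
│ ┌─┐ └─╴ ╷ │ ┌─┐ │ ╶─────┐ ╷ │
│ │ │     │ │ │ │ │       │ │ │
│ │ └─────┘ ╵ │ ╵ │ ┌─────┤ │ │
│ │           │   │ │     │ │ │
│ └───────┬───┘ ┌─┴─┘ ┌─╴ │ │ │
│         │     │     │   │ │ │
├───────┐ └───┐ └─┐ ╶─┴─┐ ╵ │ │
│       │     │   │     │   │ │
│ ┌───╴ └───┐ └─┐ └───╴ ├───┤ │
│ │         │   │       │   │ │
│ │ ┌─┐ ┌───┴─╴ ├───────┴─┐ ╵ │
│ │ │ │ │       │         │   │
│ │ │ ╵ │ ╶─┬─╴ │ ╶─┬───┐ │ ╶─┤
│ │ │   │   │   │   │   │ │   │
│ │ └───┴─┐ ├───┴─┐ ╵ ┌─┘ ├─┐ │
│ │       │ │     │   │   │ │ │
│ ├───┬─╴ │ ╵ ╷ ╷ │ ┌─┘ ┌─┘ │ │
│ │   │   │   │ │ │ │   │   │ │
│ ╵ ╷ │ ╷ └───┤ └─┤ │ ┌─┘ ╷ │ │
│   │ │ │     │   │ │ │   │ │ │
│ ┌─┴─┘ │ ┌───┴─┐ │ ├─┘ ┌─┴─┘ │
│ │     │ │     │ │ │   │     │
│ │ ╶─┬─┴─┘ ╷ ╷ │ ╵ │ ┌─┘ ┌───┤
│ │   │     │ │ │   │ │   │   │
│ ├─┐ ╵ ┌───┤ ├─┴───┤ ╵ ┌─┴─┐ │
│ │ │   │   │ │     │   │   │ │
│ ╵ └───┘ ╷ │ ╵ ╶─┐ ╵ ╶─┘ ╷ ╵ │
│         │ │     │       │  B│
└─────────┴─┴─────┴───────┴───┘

Directions: right, right, down, right, right, up, right, down, down, right, up, up, right, right, down, down, left, down, down, right, down, right, right, right, up, left, left, up, right, up, right, right, down, down, right, up, up, up, up, right, down, down, down, down, down, down, left, down, right, down, down, down, down, left, left, down, left, down, left, down, right, right, up, right, down, right
Number of turns: 40

Solution:

┌─────┬─────┬─────┬───────────┐
│A → ↓│  ↱ ↓│↱ → ↓│        ↱ ↓│
│ ┌─┐ └─╴ ╷ │ ┌─┐ │ ╶─────┐ ╷ │
│ │ │↳ → ↑│↓│↑│ │↓│       │↑│↓│
│ │ └─────┘ ╵ │ ╵ │ ┌─────┤ │ │
│ │        ↳ ↑│↓ ↲│ │↱ → ↓│↑│↓│
│ └───────┬───┘ ┌─┴─┘ ┌─╴ │ │ │
│         │    ↓│  ↱ ↑│  ↓│↑│↓│
├───────┐ └───┐ └─┐ ╶─┴─┐ ╵ │ │
│       │     │↳ ↓│↑ ← ↰│↳ ↑│↓│
│ ┌───╴ └───┐ └─┐ └───╴ ├───┤ │
│ │         │   │↳ → → ↑│   │↓│
│ │ ┌─┐ ┌───┴─╴ ├───────┴─┐ ╵ │
│ │ │ │ │       │         │↓ ↲│
│ │ │ ╵ │ ╶─┬─╴ │ ╶─┬───┐ │ ╶─┤
│ │ │   │   │   │   │   │ │↳ ↓│
│ │ └───┴─┐ ├───┴─┐ ╵ ┌─┘ ├─┐ │
│ │       │ │     │   │   │ │↓│
│ ├───┬─╴ │ ╵ ╷ ╷ │ ┌─┘ ┌─┘ │ │
│ │   │   │   │ │ │ │   │   │↓│
│ ╵ ╷ │ ╷ └───┤ └─┤ │ ┌─┘ ╷ │ │
│   │ │ │     │   │ │ │   │ │↓│
│ ┌─┴─┘ │ ┌───┴─┐ │ ├─┘ ┌─┴─┘ │
│ │     │ │     │ │ │   │↓ ← ↲│
│ │ ╶─┬─┴─┘ ╷ ╷ │ ╵ │ ┌─┘ ┌───┤
│ │   │     │ │ │   │ │↓ ↲│   │
│ ├─┐ ╵ ┌───┤ ├─┴───┤ ╵ ┌─┴─┐ │
│ │ │   │   │ │     │↓ ↲│↱ ↓│ │
│ ╵ └───┘ ╷ │ ╵ ╶─┐ ╵ ╶─┘ ╷ ╵ │
│         │ │     │  ↳ → ↑│↳ B│
└─────────┴─┴─────┴───────┴───┘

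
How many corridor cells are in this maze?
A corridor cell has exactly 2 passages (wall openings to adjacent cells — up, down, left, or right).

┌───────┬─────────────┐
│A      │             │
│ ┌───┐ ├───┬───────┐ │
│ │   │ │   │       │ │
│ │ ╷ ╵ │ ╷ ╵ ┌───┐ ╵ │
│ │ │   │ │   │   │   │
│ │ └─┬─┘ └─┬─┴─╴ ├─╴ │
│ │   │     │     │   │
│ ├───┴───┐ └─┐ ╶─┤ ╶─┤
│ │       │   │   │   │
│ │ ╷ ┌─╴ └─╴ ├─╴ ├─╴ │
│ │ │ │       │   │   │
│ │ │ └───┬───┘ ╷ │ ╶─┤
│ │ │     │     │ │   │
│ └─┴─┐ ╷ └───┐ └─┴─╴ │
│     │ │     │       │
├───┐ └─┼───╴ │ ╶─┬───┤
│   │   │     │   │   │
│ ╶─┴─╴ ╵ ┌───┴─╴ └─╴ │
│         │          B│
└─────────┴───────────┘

Counting cells with exactly 2 passages:
Total corridor cells: 86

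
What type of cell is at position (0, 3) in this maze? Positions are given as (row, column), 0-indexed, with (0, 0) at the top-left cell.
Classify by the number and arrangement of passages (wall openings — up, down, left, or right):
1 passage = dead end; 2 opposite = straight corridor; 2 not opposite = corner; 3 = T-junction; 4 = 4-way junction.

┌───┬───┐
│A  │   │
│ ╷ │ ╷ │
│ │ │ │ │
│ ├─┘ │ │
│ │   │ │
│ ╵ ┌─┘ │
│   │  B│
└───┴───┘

Checking cell at (0, 3):
Number of passages: 2
Cell type: corner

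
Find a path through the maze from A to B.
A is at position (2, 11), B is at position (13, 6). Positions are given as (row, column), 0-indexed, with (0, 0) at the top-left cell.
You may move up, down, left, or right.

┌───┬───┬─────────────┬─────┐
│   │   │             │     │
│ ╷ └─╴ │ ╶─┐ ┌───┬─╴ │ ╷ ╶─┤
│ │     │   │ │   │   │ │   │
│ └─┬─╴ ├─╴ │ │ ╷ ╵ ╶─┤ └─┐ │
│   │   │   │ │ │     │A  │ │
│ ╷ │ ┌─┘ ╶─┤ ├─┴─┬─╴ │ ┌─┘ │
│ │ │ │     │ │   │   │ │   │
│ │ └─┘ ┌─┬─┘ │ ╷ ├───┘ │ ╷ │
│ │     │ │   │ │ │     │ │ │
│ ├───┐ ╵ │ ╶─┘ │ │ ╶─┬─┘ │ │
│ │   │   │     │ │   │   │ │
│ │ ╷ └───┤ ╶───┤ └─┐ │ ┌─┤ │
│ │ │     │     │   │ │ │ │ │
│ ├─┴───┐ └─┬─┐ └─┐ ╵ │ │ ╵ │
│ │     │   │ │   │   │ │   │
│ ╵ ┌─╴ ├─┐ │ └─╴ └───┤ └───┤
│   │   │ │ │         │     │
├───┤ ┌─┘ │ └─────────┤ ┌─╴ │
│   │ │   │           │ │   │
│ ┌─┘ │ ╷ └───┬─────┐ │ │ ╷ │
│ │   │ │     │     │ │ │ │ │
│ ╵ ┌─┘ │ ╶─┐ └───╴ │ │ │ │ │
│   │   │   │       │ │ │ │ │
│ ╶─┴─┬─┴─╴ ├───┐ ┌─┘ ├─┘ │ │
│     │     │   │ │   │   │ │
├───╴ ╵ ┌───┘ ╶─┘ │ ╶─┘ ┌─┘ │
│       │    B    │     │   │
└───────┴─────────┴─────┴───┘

Finding the shortest path from (2, 11) to (13, 6):
Path length: 76 steps
Directions: down → down → left → left → down → right → down → down → left → up → left → up → up → up → left → down → down → left → left → up → right → up → up → up → up → left → left → down → right → down → left → down → left → down → left → left → up → up → left → down → down → down → down → down → down → right → up → right → right → down → left → down → down → left → down → left → down → right → right → down → right → up → right → right → up → left → up → right → right → down → right → right → down → down → left → left

Solution:

┌───┬───┬─────────────┬─────┐
│   │   │↓ ← ↰        │     │
│ ╷ └─╴ │ ╶─┐ ┌───┬─╴ │ ╷ ╶─┤
│ │     │↳ ↓│↑│   │   │ │   │
│ └─┬─╴ ├─╴ │ │ ╷ ╵ ╶─┤ └─┐ │
│↓ ↰│   │↓ ↲│↑│ │     │A  │ │
│ ╷ │ ┌─┘ ╶─┤ ├─┴─┬─╴ │ ┌─┘ │
│↓│↑│ │↓ ↲  │↑│↓ ↰│   │↓│   │
│ │ └─┘ ┌─┬─┘ │ ╷ ├───┘ │ ╷ │
│↓│↑ ← ↲│ │↱ ↑│↓│↑│↓ ← ↲│ │ │
│ ├───┐ ╵ │ ╶─┘ │ │ ╶─┬─┘ │ │
│↓│   │   │↑ ← ↲│↑│↳ ↓│   │ │
│ │ ╷ └───┤ ╶───┤ └─┐ │ ┌─┤ │
│↓│ │     │     │↑ ↰│↓│ │ │ │
│ ├─┴───┐ └─┬─┐ └─┐ ╵ │ │ ╵ │
│↓│↱ → ↓│   │ │   │↑ ↲│ │   │
│ ╵ ┌─╴ ├─┐ │ └─╴ └───┤ └───┤
│↳ ↑│↓ ↲│ │ │         │     │
├───┤ ┌─┘ │ └─────────┤ ┌─╴ │
│   │↓│   │           │ │   │
│ ┌─┘ │ ╷ └───┬─────┐ │ │ ╷ │
│ │↓ ↲│ │↱ → ↓│     │ │ │ │ │
│ ╵ ┌─┘ │ ╶─┐ └───╴ │ │ │ │ │
│↓ ↲│   │↑ ↰│↳ → ↓  │ │ │ │ │
│ ╶─┴─┬─┴─╴ ├───┐ ┌─┘ ├─┘ │ │
│↳ → ↓│↱ → ↑│   │↓│   │   │ │
├───╴ ╵ ┌───┘ ╶─┘ │ ╶─┘ ┌─┘ │
│    ↳ ↑│    B ← ↲│     │   │
└───────┴─────────┴─────┴───┘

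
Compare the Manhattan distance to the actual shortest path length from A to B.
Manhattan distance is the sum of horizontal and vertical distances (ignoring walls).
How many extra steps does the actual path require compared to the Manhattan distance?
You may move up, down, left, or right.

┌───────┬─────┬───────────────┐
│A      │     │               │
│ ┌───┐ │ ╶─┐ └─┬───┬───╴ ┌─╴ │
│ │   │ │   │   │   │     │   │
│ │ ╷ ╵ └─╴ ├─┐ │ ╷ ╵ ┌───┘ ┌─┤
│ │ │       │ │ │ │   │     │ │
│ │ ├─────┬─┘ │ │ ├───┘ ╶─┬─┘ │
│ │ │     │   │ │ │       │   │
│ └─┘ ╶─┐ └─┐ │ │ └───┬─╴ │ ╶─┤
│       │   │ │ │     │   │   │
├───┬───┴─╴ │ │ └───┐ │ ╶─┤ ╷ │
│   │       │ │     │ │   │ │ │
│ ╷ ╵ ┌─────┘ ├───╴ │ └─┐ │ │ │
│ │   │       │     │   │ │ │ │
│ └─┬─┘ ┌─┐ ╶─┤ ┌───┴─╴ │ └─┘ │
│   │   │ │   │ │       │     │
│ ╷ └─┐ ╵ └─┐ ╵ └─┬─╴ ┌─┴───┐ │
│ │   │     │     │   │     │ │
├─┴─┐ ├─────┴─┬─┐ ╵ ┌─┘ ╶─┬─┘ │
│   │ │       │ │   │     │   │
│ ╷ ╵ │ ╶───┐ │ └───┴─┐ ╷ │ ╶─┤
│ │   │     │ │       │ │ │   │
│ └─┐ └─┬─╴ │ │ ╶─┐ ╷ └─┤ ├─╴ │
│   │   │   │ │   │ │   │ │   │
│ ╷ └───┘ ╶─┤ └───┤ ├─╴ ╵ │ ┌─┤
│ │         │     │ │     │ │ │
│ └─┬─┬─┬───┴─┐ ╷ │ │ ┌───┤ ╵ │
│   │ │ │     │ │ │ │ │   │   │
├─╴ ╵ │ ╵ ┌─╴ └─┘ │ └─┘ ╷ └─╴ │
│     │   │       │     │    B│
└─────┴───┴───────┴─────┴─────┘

Manhattan distance: |14 - 0| + |14 - 0| = 28
Actual path length: 76
Extra steps: 76 - 28 = 48

Solution:

┌───────┬─────┬───────────────┐
│A → → ↓│↱ → ↓│          ↱ → ↓│
│ ┌───┐ │ ╶─┐ └─┬───┬───╴ ┌─╴ │
│ │   │↓│↑ ↰│↳ ↓│↱ ↓│↱ → ↑│↓ ↲│
│ │ ╷ ╵ └─╴ ├─┐ │ ╷ ╵ ┌───┘ ┌─┤
│ │ │  ↳ → ↑│ │↓│↑│↳ ↑│↓ ← ↲│ │
│ │ ├─────┬─┘ │ │ ├───┘ ╶─┬─┘ │
│ │ │     │   │↓│↑│    ↳ ↓│   │
│ └─┘ ╶─┐ └─┐ │ │ └───┬─╴ │ ╶─┤
│       │   │ │↓│↑ ← ↰│↓ ↲│   │
├───┬───┴─╴ │ │ └───┐ │ ╶─┤ ╷ │
│   │       │ │↳ → ↓│↑│↳ ↓│ │ │
│ ╷ ╵ ┌─────┘ ├───╴ │ └─┐ │ │ │
│ │   │       │↓ ← ↲│↑ ↰│↓│ │ │
│ └─┬─┘ ┌─┐ ╶─┤ ┌───┴─╴ │ └─┘ │
│   │   │ │   │↓│    ↱ ↑│↳ → ↓│
│ ╷ └─┐ ╵ └─┐ ╵ └─┬─╴ ┌─┴───┐ │
│ │   │     │  ↳ ↓│↱ ↑│     │↓│
├─┴─┐ ├─────┴─┬─┐ ╵ ┌─┘ ╶─┬─┘ │
│   │ │       │ │↳ ↑│     │↓ ↲│
│ ╷ ╵ │ ╶───┐ │ └───┴─┐ ╷ │ ╶─┤
│ │   │     │ │       │ │ │↳ ↓│
│ └─┐ └─┬─╴ │ │ ╶─┐ ╷ └─┤ ├─╴ │
│   │   │   │ │   │ │   │ │↓ ↲│
│ ╷ └───┘ ╶─┤ └───┤ ├─╴ ╵ │ ┌─┤
│ │         │     │ │     │↓│ │
│ └─┬─┬─┬───┴─┐ ╷ │ │ ┌───┤ ╵ │
│   │ │ │     │ │ │ │ │   │↳ ↓│
├─╴ ╵ │ ╵ ┌─╴ └─┘ │ └─┘ ╷ └─╴ │
│     │   │       │     │    B│
└─────┴───┴───────┴─────┴─────┘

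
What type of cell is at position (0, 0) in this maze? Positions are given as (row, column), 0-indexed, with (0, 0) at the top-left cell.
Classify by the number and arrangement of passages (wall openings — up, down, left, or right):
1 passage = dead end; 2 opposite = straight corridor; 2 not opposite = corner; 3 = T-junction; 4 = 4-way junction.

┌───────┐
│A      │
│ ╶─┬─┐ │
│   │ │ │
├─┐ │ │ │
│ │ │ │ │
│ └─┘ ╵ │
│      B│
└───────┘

Checking cell at (0, 0):
Number of passages: 2
Cell type: corner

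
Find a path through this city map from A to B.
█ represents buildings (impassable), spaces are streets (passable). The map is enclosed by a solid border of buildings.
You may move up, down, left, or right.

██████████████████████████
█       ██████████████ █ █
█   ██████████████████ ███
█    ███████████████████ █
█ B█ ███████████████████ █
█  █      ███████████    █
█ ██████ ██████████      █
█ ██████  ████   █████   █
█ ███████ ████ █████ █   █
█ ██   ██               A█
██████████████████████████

Finding the shortest path from A to B:
Movement: cardinal only
Path length: 29 steps
Directions: left → left → left → left → left → left → left → left → left → left → left → left → left → left → left → up → up → left → up → up → left → left → left → left → up → up → left → left → down

Solution:

██████████████████████████
█       ██████████████ █ █
█   ██████████████████ ███
█ ↓←↰███████████████████ █
█ B█↑███████████████████ █
█  █↑←←←↰ ███████████    █
█ ██████↑██████████      █
█ ██████↑↰████   █████   █
█ ███████↑████ █████ █   █
█ ██   ██↑←←←←←←←←←←←←←←A█
██████████████████████████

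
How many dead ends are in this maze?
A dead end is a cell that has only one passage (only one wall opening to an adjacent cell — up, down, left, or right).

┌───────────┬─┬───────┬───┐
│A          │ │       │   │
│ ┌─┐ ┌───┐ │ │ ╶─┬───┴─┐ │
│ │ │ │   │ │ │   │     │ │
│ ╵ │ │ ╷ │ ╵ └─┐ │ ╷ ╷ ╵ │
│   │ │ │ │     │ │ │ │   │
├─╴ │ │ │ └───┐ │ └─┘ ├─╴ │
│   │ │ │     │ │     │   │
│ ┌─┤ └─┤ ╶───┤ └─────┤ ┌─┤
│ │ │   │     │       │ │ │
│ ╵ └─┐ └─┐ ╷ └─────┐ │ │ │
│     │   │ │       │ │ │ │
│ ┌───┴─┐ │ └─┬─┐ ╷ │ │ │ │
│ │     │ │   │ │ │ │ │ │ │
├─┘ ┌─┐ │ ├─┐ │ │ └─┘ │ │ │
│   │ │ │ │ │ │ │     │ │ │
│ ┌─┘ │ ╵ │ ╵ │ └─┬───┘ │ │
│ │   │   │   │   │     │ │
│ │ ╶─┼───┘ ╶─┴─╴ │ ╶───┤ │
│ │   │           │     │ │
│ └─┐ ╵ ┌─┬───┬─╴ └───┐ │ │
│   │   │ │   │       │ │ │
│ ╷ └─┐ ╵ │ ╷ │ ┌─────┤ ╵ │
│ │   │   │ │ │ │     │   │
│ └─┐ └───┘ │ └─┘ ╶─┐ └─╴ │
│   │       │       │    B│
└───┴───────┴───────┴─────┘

Checking each cell for number of passages:

Dead ends found at positions:
  (0, 6)
  (0, 10)
  (0, 11)
  (1, 1)
  (2, 9)
  (3, 3)
  (3, 6)
  (4, 1)
  (4, 12)
  (5, 2)
  (6, 0)
  (6, 7)
  (6, 9)
  (7, 2)
  (7, 5)
  (10, 4)
  (10, 10)
  (11, 7)
  (12, 1)
  (12, 9)
Total dead ends: 20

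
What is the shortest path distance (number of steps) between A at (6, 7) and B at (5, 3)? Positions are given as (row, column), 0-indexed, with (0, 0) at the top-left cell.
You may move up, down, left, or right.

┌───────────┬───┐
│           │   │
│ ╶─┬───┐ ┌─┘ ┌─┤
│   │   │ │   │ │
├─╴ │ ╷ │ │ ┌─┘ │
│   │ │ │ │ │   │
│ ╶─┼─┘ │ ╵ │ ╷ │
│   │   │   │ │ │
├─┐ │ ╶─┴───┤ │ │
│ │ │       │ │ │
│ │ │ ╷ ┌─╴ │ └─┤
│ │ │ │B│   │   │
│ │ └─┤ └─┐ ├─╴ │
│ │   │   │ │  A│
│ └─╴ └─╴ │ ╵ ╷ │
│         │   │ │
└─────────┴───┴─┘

Finding path from (6, 7) to (5, 3):
Path: (6,7) → (6,6) → (7,6) → (7,5) → (6,5) → (5,5) → (4,5) → (4,4) → (4,3) → (5,3)
Distance: 9 steps

Solution:

┌───────────┬───┐
│           │   │
│ ╶─┬───┐ ┌─┘ ┌─┤
│   │   │ │   │ │
├─╴ │ ╷ │ │ ┌─┘ │
│   │ │ │ │ │   │
│ ╶─┼─┘ │ ╵ │ ╷ │
│   │   │   │ │ │
├─┐ │ ╶─┴───┤ │ │
│ │ │  ↓ ← ↰│ │ │
│ │ │ ╷ ┌─╴ │ └─┤
│ │ │ │B│  ↑│   │
│ │ └─┤ └─┐ ├─╴ │
│ │   │   │↑│↓ A│
│ └─╴ └─╴ │ ╵ ╷ │
│         │↑ ↲│ │
└─────────┴───┴─┘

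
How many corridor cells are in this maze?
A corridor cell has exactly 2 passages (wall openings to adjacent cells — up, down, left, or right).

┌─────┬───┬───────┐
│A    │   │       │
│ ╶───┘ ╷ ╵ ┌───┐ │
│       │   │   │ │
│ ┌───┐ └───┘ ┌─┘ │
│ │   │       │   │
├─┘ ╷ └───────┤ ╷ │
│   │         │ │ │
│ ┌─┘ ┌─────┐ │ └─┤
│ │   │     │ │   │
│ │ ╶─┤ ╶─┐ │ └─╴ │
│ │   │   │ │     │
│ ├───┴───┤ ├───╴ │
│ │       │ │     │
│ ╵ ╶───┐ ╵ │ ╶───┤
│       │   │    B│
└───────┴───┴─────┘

Counting cells with exactly 2 passages:
Total corridor cells: 58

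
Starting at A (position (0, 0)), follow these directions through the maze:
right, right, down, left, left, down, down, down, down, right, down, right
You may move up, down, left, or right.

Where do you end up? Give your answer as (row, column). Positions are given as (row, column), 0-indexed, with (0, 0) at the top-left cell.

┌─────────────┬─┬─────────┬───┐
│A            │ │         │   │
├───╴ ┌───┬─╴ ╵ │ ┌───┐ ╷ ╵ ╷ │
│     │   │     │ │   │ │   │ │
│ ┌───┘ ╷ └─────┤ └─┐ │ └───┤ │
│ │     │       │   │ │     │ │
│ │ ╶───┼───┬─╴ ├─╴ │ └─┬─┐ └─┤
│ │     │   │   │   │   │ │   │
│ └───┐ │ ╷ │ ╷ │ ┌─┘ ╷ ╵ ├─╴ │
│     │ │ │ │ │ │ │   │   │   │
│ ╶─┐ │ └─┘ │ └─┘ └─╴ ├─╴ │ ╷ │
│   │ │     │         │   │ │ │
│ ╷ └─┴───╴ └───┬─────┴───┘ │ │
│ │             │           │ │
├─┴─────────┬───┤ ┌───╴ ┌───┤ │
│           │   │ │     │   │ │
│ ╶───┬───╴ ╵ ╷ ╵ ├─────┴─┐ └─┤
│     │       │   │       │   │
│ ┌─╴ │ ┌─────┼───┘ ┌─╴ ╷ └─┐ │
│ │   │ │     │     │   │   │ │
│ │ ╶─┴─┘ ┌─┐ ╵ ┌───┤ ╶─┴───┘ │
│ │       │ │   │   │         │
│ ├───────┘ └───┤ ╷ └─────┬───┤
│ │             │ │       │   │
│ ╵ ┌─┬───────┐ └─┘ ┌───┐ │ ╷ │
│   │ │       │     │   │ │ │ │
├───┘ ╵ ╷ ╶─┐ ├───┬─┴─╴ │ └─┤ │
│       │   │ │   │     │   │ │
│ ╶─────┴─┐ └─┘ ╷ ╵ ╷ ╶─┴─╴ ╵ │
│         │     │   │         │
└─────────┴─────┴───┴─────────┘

Following directions step by step:
Start: (0, 0)
  right: (0, 0) → (0, 1)
  right: (0, 1) → (0, 2)
  down: (0, 2) → (1, 2)
  left: (1, 2) → (1, 1)
  left: (1, 1) → (1, 0)
  down: (1, 0) → (2, 0)
  down: (2, 0) → (3, 0)
  down: (3, 0) → (4, 0)
  down: (4, 0) → (5, 0)
  right: (5, 0) → (5, 1)
  down: (5, 1) → (6, 1)
  right: (6, 1) → (6, 2)
Final position: (6, 2)

Path taken:

┌─────────────┬─┬─────────┬───┐
│A → ↓        │ │         │   │
├───╴ ┌───┬─╴ ╵ │ ┌───┐ ╷ ╵ ╷ │
│↓ ← ↲│   │     │ │   │ │   │ │
│ ┌───┘ ╷ └─────┤ └─┐ │ └───┤ │
│↓│     │       │   │ │     │ │
│ │ ╶───┼───┬─╴ ├─╴ │ └─┬─┐ └─┤
│↓│     │   │   │   │   │ │   │
│ └───┐ │ ╷ │ ╷ │ ┌─┘ ╷ ╵ ├─╴ │
│↓    │ │ │ │ │ │ │   │   │   │
│ ╶─┐ │ └─┘ │ └─┘ └─╴ ├─╴ │ ╷ │
│↳ ↓│ │     │         │   │ │ │
│ ╷ └─┴───╴ └───┬─────┴───┘ │ │
│ │↳ B          │           │ │
├─┴─────────┬───┤ ┌───╴ ┌───┤ │
│           │   │ │     │   │ │
│ ╶───┬───╴ ╵ ╷ ╵ ├─────┴─┐ └─┤
│     │       │   │       │   │
│ ┌─╴ │ ┌─────┼───┘ ┌─╴ ╷ └─┐ │
│ │   │ │     │     │   │   │ │
│ │ ╶─┴─┘ ┌─┐ ╵ ┌───┤ ╶─┴───┘ │
│ │       │ │   │   │         │
│ ├───────┘ └───┤ ╷ └─────┬───┤
│ │             │ │       │   │
│ ╵ ┌─┬───────┐ └─┘ ┌───┐ │ ╷ │
│   │ │       │     │   │ │ │ │
├───┘ ╵ ╷ ╶─┐ ├───┬─┴─╴ │ └─┤ │
│       │   │ │   │     │   │ │
│ ╶─────┴─┐ └─┘ ╷ ╵ ╷ ╶─┴─╴ ╵ │
│         │     │   │         │
└─────────┴─────┴───┴─────────┘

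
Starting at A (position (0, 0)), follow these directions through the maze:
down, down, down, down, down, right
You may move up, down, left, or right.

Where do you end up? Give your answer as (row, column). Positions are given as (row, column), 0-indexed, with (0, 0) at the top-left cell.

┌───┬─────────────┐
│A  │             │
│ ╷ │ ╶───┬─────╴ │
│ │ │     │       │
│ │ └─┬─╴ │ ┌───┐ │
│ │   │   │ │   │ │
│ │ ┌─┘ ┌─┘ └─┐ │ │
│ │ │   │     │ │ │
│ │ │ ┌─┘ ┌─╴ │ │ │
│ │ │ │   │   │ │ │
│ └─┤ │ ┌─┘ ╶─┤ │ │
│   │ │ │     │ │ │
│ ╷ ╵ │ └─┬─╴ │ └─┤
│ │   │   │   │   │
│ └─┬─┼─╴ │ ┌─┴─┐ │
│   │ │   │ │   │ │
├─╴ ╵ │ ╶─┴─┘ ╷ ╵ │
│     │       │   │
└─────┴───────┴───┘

Following directions step by step:
Start: (0, 0)
  down: (0, 0) → (1, 0)
  down: (1, 0) → (2, 0)
  down: (2, 0) → (3, 0)
  down: (3, 0) → (4, 0)
  down: (4, 0) → (5, 0)
  right: (5, 0) → (5, 1)
Final position: (5, 1)

Path taken:

┌───┬─────────────┐
│A  │             │
│ ╷ │ ╶───┬─────╴ │
│↓│ │     │       │
│ │ └─┬─╴ │ ┌───┐ │
│↓│   │   │ │   │ │
│ │ ┌─┘ ┌─┘ └─┐ │ │
│↓│ │   │     │ │ │
│ │ │ ┌─┘ ┌─╴ │ │ │
│↓│ │ │   │   │ │ │
│ └─┤ │ ┌─┘ ╶─┤ │ │
│↳ B│ │ │     │ │ │
│ ╷ ╵ │ └─┬─╴ │ └─┤
│ │   │   │   │   │
│ └─┬─┼─╴ │ ┌─┴─┐ │
│   │ │   │ │   │ │
├─╴ ╵ │ ╶─┴─┘ ╷ ╵ │
│     │       │   │
└─────┴───────┴───┘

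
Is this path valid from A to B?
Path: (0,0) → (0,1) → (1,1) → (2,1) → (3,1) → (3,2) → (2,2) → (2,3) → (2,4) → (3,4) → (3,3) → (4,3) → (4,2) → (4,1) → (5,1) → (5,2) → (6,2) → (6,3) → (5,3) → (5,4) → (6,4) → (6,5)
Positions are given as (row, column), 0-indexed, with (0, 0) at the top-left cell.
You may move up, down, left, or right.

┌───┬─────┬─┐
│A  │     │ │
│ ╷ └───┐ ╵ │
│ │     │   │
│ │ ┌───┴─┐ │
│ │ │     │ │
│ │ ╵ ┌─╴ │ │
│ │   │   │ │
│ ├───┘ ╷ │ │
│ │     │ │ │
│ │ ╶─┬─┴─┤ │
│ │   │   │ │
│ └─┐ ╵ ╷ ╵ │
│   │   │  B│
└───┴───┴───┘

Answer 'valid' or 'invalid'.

Checking path validity:
Result: All consecutive moves are passable.

valid

Correct solution:

┌───┬─────┬─┐
│A ↓│     │ │
│ ╷ └───┐ ╵ │
│ │↓    │   │
│ │ ┌───┴─┐ │
│ │↓│↱ → ↓│ │
│ │ ╵ ┌─╴ │ │
│ │↳ ↑│↓ ↲│ │
│ ├───┘ ╷ │ │
│ │↓ ← ↲│ │ │
│ │ ╶─┬─┴─┤ │
│ │↳ ↓│↱ ↓│ │
│ └─┐ ╵ ╷ ╵ │
│   │↳ ↑│↳ B│
└───┴───┴───┘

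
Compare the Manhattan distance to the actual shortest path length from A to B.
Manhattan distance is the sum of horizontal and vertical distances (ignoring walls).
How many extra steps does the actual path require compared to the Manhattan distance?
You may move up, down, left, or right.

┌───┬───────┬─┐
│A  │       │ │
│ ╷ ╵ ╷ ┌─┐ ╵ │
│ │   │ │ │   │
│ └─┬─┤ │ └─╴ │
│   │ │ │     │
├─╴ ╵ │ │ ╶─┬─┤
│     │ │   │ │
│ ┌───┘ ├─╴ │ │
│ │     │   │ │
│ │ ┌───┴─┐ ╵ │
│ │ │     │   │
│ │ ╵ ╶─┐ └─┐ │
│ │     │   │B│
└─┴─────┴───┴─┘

Manhattan distance: |6 - 0| + |6 - 0| = 12
Actual path length: 18
Extra steps: 18 - 12 = 6

Solution:

┌───┬───────┬─┐
│A ↓│↱ → → ↓│ │
│ ╷ ╵ ╷ ┌─┐ ╵ │
│ │↳ ↑│ │ │↳ ↓│
│ └─┬─┤ │ └─╴ │
│   │ │ │↓ ← ↲│
├─╴ ╵ │ │ ╶─┬─┤
│     │ │↳ ↓│ │
│ ┌───┘ ├─╴ │ │
│ │     │  ↓│ │
│ │ ┌───┴─┐ ╵ │
│ │ │     │↳ ↓│
│ │ ╵ ╶─┐ └─┐ │
│ │     │   │B│
└─┴─────┴───┴─┘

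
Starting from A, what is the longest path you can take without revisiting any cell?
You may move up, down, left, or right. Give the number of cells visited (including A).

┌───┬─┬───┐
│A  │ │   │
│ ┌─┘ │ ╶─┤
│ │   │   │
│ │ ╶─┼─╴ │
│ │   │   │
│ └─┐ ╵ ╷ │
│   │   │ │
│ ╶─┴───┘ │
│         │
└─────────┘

Finding longest simple path using DFS:
Start: (0, 0)
Longest path visits 19 cells
Path: A → down → down → down → down → right → right → right → right → up → up → left → down → left → up → left → up → right → up

Solution:

┌───┬─┬───┐
│A  │B│   │
│ ┌─┘ │ ╶─┤
│↓│↱ ↑│   │
│ │ ╶─┼─╴ │
│↓│↑ ↰│↓ ↰│
│ └─┐ ╵ ╷ │
│↓  │↑ ↲│↑│
│ ╶─┴───┘ │
│↳ → → → ↑│
└─────────┘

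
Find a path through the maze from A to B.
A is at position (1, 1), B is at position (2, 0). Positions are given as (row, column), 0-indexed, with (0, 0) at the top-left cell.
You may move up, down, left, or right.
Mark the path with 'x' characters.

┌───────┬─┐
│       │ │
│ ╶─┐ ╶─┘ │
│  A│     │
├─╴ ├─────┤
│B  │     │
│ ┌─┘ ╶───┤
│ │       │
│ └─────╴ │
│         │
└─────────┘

Finding the shortest path from (1, 1) to (2, 0):
Path length: 2 steps
Directions: down → left

Solution:

┌───────┬─┐
│       │ │
│ ╶─┐ ╶─┘ │
│  A│     │
├─╴ ├─────┤
│B x│     │
│ ┌─┘ ╶───┤
│ │       │
│ └─────╴ │
│         │
└─────────┘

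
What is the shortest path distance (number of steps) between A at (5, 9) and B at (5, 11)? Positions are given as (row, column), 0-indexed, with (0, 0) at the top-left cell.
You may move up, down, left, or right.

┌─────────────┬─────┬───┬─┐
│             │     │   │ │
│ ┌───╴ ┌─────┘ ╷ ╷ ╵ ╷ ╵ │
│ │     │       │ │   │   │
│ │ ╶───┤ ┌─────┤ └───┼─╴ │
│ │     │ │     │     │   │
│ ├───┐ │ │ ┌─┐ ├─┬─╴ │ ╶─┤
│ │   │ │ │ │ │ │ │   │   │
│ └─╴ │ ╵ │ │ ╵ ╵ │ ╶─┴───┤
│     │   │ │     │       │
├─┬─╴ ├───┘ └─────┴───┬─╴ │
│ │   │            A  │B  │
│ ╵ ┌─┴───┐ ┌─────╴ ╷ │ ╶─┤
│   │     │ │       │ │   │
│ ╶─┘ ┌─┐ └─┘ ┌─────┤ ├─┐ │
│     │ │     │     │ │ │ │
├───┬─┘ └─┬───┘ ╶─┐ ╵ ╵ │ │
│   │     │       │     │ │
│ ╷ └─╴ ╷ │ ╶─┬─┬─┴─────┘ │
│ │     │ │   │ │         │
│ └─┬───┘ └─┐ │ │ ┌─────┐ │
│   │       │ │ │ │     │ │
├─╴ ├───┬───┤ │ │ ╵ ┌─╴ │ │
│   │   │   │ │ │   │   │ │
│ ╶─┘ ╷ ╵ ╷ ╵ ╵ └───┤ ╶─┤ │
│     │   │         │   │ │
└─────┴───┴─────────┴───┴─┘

Finding path from (5, 9) to (5, 11):
Path: (5,9) → (6,9) → (6,8) → (6,7) → (6,6) → (7,6) → (7,5) → (7,4) → (6,4) → (6,3) → (6,2) → (7,2) → (7,1) → (7,0) → (6,0) → (6,1) → (5,1) → (5,2) → (4,2) → (4,1) → (4,0) → (3,0) → (2,0) → (1,0) → (0,0) → (0,1) → (0,2) → (0,3) → (1,3) → (1,2) → (1,1) → (2,1) → (2,2) → (2,3) → (3,3) → (4,3) → (4,4) → (3,4) → (2,4) → (1,4) → (1,5) → (1,6) → (1,7) → (0,7) → (0,8) → (1,8) → (2,8) → (2,9) → (2,10) → (3,10) → (3,9) → (4,9) → (4,10) → (4,11) → (4,12) → (5,12) → (5,11)
Distance: 56 steps

Solution:

┌─────────────┬─────┬───┬─┐
│↱ → → ↓      │↱ ↓  │   │ │
│ ┌───╴ ┌─────┘ ╷ ╷ ╵ ╷ ╵ │
│↑│↓ ← ↲│↱ → → ↑│↓│   │   │
│ │ ╶───┤ ┌─────┤ └───┼─╴ │
│↑│↳ → ↓│↑│     │↳ → ↓│   │
│ ├───┐ │ │ ┌─┐ ├─┬─╴ │ ╶─┤
│↑│   │↓│↑│ │ │ │ │↓ ↲│   │
│ └─╴ │ ╵ │ │ ╵ ╵ │ ╶─┴───┤
│↑ ← ↰│↳ ↑│ │     │↳ → → ↓│
├─┬─╴ ├───┘ └─────┴───┬─╴ │
│ │↱ ↑│            A  │B ↲│
│ ╵ ┌─┴───┐ ┌─────╴ ╷ │ ╶─┤
│↱ ↑│↓ ← ↰│ │↓ ← ← ↲│ │   │
│ ╶─┘ ┌─┐ └─┘ ┌─────┤ ├─┐ │
│↑ ← ↲│ │↑ ← ↲│     │ │ │ │
├───┬─┘ └─┬───┘ ╶─┐ ╵ ╵ │ │
│   │     │       │     │ │
│ ╷ └─╴ ╷ │ ╶─┬─┬─┴─────┘ │
│ │     │ │   │ │         │
│ └─┬───┘ └─┐ │ │ ┌─────┐ │
│   │       │ │ │ │     │ │
├─╴ ├───┬───┤ │ │ ╵ ┌─╴ │ │
│   │   │   │ │ │   │   │ │
│ ╶─┘ ╷ ╵ ╷ ╵ ╵ └───┤ ╶─┤ │
│     │   │         │   │ │
└─────┴───┴─────────┴───┴─┘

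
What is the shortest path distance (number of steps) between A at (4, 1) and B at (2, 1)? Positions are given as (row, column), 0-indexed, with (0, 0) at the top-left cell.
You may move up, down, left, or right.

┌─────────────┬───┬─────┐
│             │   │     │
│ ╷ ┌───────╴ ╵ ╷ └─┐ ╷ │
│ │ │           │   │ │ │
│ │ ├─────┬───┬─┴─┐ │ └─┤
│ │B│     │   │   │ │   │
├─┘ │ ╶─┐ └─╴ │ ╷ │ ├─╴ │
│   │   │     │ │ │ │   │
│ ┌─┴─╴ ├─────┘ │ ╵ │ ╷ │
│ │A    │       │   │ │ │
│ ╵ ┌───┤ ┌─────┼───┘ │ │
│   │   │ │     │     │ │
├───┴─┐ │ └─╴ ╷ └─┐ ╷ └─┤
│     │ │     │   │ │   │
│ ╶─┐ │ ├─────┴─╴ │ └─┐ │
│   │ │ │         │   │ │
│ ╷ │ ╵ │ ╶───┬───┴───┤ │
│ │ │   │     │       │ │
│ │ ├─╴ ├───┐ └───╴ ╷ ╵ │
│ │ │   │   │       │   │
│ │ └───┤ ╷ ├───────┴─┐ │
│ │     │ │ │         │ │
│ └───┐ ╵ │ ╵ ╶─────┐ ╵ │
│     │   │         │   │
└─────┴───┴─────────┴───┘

Finding path from (4, 1) to (2, 1):
Path: (4,1) → (5,1) → (5,0) → (4,0) → (3,0) → (3,1) → (2,1)
Distance: 6 steps

Solution:

┌─────────────┬───┬─────┐
│             │   │     │
│ ╷ ┌───────╴ ╵ ╷ └─┐ ╷ │
│ │ │           │   │ │ │
│ │ ├─────┬───┬─┴─┐ │ └─┤
│ │B│     │   │   │ │   │
├─┘ │ ╶─┐ └─╴ │ ╷ │ ├─╴ │
│↱ ↑│   │     │ │ │ │   │
│ ┌─┴─╴ ├─────┘ │ ╵ │ ╷ │
│↑│A    │       │   │ │ │
│ ╵ ┌───┤ ┌─────┼───┘ │ │
│↑ ↲│   │ │     │     │ │
├───┴─┐ │ └─╴ ╷ └─┐ ╷ └─┤
│     │ │     │   │ │   │
│ ╶─┐ │ ├─────┴─╴ │ └─┐ │
│   │ │ │         │   │ │
│ ╷ │ ╵ │ ╶───┬───┴───┤ │
│ │ │   │     │       │ │
│ │ ├─╴ ├───┐ └───╴ ╷ ╵ │
│ │ │   │   │       │   │
│ │ └───┤ ╷ ├───────┴─┐ │
│ │     │ │ │         │ │
│ └───┐ ╵ │ ╵ ╶─────┐ ╵ │
│     │   │         │   │
└─────┴───┴─────────┴───┘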